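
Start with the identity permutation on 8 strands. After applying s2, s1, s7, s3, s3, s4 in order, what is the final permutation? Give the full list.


Starting with identity [1, 2, 3, 4, 5, 6, 7, 8].
Apply generators in sequence:
  After s2: [1, 3, 2, 4, 5, 6, 7, 8]
  After s1: [3, 1, 2, 4, 5, 6, 7, 8]
  After s7: [3, 1, 2, 4, 5, 6, 8, 7]
  After s3: [3, 1, 4, 2, 5, 6, 8, 7]
  After s3: [3, 1, 2, 4, 5, 6, 8, 7]
  After s4: [3, 1, 2, 5, 4, 6, 8, 7]
Final permutation: [3, 1, 2, 5, 4, 6, 8, 7]

[3, 1, 2, 5, 4, 6, 8, 7]


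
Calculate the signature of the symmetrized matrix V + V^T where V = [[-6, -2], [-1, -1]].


Step 1: V + V^T = [[-12, -3], [-3, -2]]
Step 2: trace = -14, det = 15
Step 3: Discriminant = (-14)^2 - 4*15 = 136
Step 4: Eigenvalues: -1.16905, -12.831
Step 5: Signature = (# positive eigenvalues) - (# negative eigenvalues) = -2

-2


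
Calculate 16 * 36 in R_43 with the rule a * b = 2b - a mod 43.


16 * 36 = 2*36 - 16 mod 43
= 72 - 16 mod 43
= 56 mod 43 = 13

13


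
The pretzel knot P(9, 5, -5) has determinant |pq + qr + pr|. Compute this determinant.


Step 1: Compute pq + qr + pr.
pq = 9*5 = 45
qr = 5*(-5) = -25
pr = 9*(-5) = -45
pq + qr + pr = 45 + (-25) + (-45) = -25
Step 2: Take absolute value.
det(P(9,5,-5)) = |-25| = 25

25


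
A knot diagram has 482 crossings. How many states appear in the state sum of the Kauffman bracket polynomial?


Each crossing contributes 2 choices (A-smoothing or B-smoothing).
Total states = 2^482 = 12486994201263968925526388919172665222994392570659884603436627838501486955279062480481224412253967884639307724485626491581791902717153141225160704

12486994201263968925526388919172665222994392570659884603436627838501486955279062480481224412253967884639307724485626491581791902717153141225160704


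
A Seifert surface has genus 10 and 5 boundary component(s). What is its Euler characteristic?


chi = 2 - 2g - b
= 2 - 2*10 - 5
= 2 - 20 - 5 = -23

-23


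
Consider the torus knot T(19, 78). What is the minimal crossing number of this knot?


For a torus knot T(p, q) with gcd(p,q)=1,
the crossing number is min(p*(q-1), q*(p-1)).
p*(q-1) = 19*77 = 1463
q*(p-1) = 78*18 = 1404
min(1463, 1404) = 1404

1404


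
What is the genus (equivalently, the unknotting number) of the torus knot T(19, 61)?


For a torus knot T(p,q), both the unknotting number and genus equal (p-1)(q-1)/2.
= (19-1)(61-1)/2
= 18*60/2
= 1080/2 = 540

540


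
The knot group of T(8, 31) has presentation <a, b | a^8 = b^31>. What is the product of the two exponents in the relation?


The relation is a^8 = b^31.
Product of exponents = 8 * 31
= 248

248


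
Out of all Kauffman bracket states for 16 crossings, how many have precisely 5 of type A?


We choose which 5 of 16 crossings get A-smoothings.
C(16, 5) = 16! / (5! * 11!)
= 4368

4368


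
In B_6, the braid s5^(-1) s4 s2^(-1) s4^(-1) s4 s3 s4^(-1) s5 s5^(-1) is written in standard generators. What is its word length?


The word length counts the number of generators (including inverses).
Listing each generator: s5^(-1), s4, s2^(-1), s4^(-1), s4, s3, s4^(-1), s5, s5^(-1)
There are 9 generators in this braid word.

9


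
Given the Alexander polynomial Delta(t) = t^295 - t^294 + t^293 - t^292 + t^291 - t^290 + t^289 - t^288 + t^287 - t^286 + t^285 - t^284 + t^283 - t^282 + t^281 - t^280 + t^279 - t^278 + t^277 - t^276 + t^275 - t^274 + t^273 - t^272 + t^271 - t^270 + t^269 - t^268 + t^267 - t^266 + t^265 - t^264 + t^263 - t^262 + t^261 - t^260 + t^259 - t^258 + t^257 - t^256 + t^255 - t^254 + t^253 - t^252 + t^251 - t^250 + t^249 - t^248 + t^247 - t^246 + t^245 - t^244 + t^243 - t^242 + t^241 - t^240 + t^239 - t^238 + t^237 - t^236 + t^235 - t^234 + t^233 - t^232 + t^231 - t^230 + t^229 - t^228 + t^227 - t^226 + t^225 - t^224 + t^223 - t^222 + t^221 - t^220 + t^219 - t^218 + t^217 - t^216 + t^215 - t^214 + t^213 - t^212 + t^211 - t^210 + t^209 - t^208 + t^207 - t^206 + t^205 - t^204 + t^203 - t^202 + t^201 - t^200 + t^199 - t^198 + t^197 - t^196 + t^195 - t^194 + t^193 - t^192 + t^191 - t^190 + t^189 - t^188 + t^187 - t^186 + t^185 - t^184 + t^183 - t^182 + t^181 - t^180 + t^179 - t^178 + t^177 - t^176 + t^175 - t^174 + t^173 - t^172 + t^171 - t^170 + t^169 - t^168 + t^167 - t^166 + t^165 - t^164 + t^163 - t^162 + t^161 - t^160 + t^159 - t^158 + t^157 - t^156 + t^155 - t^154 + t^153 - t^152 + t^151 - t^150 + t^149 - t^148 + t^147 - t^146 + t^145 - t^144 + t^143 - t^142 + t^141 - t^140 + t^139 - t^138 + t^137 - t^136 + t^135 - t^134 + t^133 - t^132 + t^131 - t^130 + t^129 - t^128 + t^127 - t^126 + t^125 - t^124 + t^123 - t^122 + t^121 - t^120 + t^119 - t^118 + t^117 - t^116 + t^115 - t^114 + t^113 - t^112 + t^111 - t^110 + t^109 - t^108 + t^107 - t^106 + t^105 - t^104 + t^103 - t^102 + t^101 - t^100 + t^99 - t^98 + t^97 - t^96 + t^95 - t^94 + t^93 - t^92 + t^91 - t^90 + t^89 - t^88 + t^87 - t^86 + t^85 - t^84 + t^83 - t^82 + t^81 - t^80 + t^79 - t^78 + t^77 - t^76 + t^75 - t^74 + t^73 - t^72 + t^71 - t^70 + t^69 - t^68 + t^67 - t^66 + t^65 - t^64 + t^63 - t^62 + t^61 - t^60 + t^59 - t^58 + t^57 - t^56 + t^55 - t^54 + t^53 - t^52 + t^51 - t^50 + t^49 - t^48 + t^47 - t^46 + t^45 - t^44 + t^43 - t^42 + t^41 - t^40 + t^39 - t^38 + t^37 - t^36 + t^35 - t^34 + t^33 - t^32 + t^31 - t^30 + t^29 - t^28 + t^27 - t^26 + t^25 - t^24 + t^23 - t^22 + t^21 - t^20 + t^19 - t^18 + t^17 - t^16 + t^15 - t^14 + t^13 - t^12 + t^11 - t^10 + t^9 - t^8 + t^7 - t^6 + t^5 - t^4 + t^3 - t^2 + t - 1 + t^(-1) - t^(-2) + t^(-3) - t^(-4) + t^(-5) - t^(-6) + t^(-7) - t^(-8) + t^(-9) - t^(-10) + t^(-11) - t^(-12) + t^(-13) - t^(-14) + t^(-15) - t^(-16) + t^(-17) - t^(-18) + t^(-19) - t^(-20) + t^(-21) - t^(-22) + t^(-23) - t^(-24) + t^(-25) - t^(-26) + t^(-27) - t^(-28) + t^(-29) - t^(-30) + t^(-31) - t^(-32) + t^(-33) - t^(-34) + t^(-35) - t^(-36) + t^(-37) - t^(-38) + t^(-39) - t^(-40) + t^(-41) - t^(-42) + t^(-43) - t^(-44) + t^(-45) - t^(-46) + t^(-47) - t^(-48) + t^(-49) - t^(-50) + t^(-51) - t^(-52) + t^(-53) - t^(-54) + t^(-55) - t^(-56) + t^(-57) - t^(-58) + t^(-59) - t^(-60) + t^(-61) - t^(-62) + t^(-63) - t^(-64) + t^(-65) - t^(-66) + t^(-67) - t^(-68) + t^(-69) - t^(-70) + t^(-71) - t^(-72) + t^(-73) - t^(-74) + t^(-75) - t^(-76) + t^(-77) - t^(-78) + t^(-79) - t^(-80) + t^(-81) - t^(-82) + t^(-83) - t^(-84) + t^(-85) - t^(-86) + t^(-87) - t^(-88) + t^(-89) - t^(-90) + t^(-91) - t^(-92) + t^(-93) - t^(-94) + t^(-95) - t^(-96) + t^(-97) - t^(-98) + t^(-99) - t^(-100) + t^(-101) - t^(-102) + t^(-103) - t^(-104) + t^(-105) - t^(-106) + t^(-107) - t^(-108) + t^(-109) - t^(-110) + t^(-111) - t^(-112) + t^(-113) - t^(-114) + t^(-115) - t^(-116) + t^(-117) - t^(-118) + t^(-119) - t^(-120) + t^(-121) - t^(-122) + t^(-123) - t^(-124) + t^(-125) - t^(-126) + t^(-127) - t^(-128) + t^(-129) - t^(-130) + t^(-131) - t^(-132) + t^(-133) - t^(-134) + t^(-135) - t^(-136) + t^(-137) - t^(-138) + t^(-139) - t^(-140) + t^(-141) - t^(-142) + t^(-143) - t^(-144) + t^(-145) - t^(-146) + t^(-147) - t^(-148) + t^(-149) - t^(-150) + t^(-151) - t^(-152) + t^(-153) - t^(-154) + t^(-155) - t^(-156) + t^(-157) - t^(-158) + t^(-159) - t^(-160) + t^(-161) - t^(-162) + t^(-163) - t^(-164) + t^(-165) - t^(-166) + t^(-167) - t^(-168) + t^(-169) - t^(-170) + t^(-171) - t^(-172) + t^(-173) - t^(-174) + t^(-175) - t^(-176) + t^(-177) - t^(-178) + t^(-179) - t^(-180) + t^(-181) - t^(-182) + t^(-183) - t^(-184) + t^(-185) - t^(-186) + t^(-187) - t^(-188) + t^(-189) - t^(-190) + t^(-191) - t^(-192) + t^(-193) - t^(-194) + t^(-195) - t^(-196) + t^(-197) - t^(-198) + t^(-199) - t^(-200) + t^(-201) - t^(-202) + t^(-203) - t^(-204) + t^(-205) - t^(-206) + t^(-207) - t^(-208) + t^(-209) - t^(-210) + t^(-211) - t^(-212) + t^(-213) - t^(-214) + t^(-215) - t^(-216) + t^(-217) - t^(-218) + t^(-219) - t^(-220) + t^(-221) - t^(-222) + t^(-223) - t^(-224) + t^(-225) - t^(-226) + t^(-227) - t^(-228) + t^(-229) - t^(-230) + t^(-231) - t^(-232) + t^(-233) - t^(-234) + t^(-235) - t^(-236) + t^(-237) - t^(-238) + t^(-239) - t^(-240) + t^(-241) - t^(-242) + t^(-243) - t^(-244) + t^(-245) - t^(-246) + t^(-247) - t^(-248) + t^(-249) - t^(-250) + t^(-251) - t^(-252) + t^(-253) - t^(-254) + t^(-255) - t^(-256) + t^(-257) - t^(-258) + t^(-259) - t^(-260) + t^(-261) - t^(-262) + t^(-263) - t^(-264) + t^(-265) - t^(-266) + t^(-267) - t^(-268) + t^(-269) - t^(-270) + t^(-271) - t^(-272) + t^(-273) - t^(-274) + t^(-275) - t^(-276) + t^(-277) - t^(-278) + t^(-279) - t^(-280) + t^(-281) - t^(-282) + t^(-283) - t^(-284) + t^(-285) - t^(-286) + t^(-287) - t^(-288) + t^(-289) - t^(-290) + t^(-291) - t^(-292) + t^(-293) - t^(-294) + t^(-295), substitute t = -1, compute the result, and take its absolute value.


Step 1: The polynomial has 591 terms with alternating signs, exponents from 295 down to -295.
Step 2: Substitute t = -1. The i-th term has coefficient (-1)^i and exponent (m-i),
  so its value is (-1)^i * (-1)^(m-i) = (-1)^m = -1 for every i.
Step 3: All 591 terms equal -1, so Delta(-1) = 591 * (-1) = -591
Step 4: |Delta(-1)| = 591

591


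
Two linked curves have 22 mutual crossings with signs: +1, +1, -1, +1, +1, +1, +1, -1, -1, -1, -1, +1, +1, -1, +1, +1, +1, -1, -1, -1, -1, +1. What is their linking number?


Step 1: Count positive crossings: 12
Step 2: Count negative crossings: 10
Step 3: Sum of signs = 12 - 10 = 2
Step 4: Linking number = sum/2 = 2/2 = 1

1


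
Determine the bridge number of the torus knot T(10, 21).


The bridge number of T(p,q) is min(p,q).
min(10, 21) = 10

10


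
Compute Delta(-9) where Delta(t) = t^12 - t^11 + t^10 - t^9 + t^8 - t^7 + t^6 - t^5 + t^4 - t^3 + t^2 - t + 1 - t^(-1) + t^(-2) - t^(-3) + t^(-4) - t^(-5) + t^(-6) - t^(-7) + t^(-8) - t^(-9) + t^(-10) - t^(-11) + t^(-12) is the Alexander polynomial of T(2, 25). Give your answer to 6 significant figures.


Substituting t = -9 into Delta(t) = t^12 - t^11 + t^10 - t^9 + t^8 - t^7 + t^6 - t^5 + t^4 - t^3 + t^2 - t + 1 - t^(-1) + t^(-2) - t^(-3) + t^(-4) - t^(-5) + t^(-6) - t^(-7) + t^(-8) - t^(-9) + t^(-10) - t^(-11) + t^(-12):
Term values: (282429536481) + (31381059609) + (3486784401) + (387420489) + (43046721) + (4782969) + (531441) + (59049) + (6561) + (729) + (81) + (9) + (1) + (0.111111) + (0.0123457) + (0.00137174) + (0.000152416) + (1.69351e-05) + (1.88168e-06) + (2.09075e-07) + (2.32306e-08) + (2.58117e-09) + (2.86797e-10) + (3.18664e-11) + (3.54071e-12)
Sum = 3.177332285e+11
Rounded to 6 significant figures: 3.17733e+11

3.17733e+11


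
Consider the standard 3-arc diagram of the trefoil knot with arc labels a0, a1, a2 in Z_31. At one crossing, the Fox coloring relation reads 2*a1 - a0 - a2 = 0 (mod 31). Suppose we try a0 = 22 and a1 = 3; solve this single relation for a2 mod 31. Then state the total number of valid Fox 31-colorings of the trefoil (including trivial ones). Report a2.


Step 1: Apply the given crossing relation 2*a1 - a0 - a2 = 0 (mod 31).
  a2 = 2*a1 - a0 mod 31
  a2 = 2*3 - 22 mod 31
  a2 = 6 - 22 mod 31
  a2 = -16 mod 31 = 15
Step 2: The trefoil has determinant 3.
  Number of Fox p-colorings (p prime) is p^2 if p = 3, else p.
  Since 31 does not divide 3, only trivial (constant) colorings exist.
  (So the trial a0 = 22, a1 = 3 with a0 != a1 does NOT extend to a valid coloring of the whole trefoil: the other two crossing relations require 3*(a1 - a0) = 0 (mod 31), which fails.)
  Total colorings = 31
Step 3: a2 = 15, total Fox 31-colorings = 31

15


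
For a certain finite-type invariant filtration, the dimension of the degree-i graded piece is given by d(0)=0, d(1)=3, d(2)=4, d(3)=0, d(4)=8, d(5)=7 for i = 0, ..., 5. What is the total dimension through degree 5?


Total dimension = d(0) + d(1) + ... + d(5)
= 0 + 3 + 4 + 0 + 8 + 7
= 22

22


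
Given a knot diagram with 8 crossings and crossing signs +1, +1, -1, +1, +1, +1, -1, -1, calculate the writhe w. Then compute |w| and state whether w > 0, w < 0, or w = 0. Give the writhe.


Step 1: Count positive crossings (+1).
Positive crossings: 5
Step 2: Count negative crossings (-1).
Negative crossings: 3
Step 3: Writhe = (positive) - (negative)
w = 5 - 3 = 2
Step 4: |w| = 2, and w is positive

2


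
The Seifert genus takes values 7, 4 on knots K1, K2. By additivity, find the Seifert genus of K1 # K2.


The Seifert genus is additive under connected sum.
Seifert genus(K1 # K2) = (7) + (4)
= 11

11


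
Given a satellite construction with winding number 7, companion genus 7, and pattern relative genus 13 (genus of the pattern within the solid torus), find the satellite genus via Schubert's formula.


Schubert: g(satellite) = g_rel(pattern) + |winding| * g(companion),
where g_rel(pattern) is the genus of the pattern relative to the solid torus.
= 13 + 7 * 7
= 13 + 49 = 62

62


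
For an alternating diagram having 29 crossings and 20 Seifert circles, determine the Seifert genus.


For alternating knots, g = (c - s + 1)/2.
= (29 - 20 + 1)/2
= 10/2 = 5

5


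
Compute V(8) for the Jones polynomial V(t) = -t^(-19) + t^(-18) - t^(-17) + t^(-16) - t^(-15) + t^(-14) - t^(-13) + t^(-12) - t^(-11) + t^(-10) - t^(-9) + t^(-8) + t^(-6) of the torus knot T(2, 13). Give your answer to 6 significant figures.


Substituting t = 8 into V(t) = -t^(-19) + t^(-18) - t^(-17) + t^(-16) - t^(-15) + t^(-14) - t^(-13) + t^(-12) - t^(-11) + t^(-10) - t^(-9) + t^(-8) + t^(-6):
  (-)t^(-19) = -6.93889e-18
  (+)t^(-18) = 5.55112e-17
  (-)t^(-17) = -4.44089e-16
  (+)t^(-16) = 3.55271e-15
  (-)t^(-15) = -2.84217e-14
  (+)t^(-14) = 2.27374e-13
  (-)t^(-13) = -1.81899e-12
  (+)t^(-12) = 1.45519e-11
  (-)t^(-11) = -1.16415e-10
  (+)t^(-10) = 9.31323e-10
  (-)t^(-9) = -7.45058e-09
  (+)t^(-8) = 5.96046e-08
  (+)t^(-6) = 3.8147e-06
Sum = (-6.93889e-18) + (5.55112e-17) + (-4.44089e-16) + (3.55271e-15) + (-2.84217e-14) + (2.27374e-13) + (-1.81899e-12) + (1.45519e-11) + (-1.16415e-10) + (9.31323e-10) + (-7.45058e-09) + (5.96046e-08) + (3.8147e-06)
= 3.867679172e-06
Rounded to 6 significant figures: 3.86768e-06

3.86768e-06


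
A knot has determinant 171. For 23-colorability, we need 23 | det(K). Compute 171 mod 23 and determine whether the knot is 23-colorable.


Step 1: A knot is p-colorable if and only if p divides its determinant.
Step 2: Compute 171 mod 23.
171 = 7 * 23 + 10
Step 3: 171 mod 23 = 10
Step 4: The knot is 23-colorable: no

10


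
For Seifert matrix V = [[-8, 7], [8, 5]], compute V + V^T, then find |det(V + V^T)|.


Step 1: Form V + V^T where V = [[-8, 7], [8, 5]]
  V^T = [[-8, 8], [7, 5]]
  V + V^T = [[-16, 15], [15, 10]]
Step 2: det(V + V^T) = (-16)*10 - 15*15
  = -160 - 225 = -385
Step 3: Knot determinant = |det(V + V^T)| = |-385| = 385

385


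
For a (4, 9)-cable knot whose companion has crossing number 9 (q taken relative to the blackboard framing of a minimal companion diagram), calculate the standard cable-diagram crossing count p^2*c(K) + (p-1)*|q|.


Step 1: Each of the c(K) crossings of the companion diagram becomes p*p = p^2 crossings among the p parallel strands, and each of the |q| twists s_1 s_2 ... s_(p-1) adds (p-1) crossings.
  Crossings = p^2 * c(K) + (p-1)*|q|
Step 2: = 4^2 * 9 + (4-1)*9
Step 3: = 16*9 + 3*9
Step 4: = 144 + 27 = 171

171


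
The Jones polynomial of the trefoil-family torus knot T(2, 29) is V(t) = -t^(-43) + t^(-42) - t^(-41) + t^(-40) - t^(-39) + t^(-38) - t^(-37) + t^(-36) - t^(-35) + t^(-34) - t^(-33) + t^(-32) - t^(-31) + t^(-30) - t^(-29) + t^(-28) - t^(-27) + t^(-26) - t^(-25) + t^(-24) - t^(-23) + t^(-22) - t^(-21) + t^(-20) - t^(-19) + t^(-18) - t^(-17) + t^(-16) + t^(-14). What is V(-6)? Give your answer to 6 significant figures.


Substituting t = -6 into V(t) = -t^(-43) + t^(-42) - t^(-41) + t^(-40) - t^(-39) + t^(-38) - t^(-37) + t^(-36) - t^(-35) + t^(-34) - t^(-33) + t^(-32) - t^(-31) + t^(-30) - t^(-29) + t^(-28) - t^(-27) + t^(-26) - t^(-25) + t^(-24) - t^(-23) + t^(-22) - t^(-21) + t^(-20) - t^(-19) + t^(-18) - t^(-17) + t^(-16) + t^(-14):
  (-)t^(-43) = 3.46335e-34
  (+)t^(-42) = 2.07801e-33
  (-)t^(-41) = 1.24681e-32
  (+)t^(-40) = 7.48083e-32
  (-)t^(-39) = 4.4885e-31
  (+)t^(-38) = 2.6931e-30
  (-)t^(-37) = 1.61586e-29
  (+)t^(-36) = 9.69516e-29
  (-)t^(-35) = 5.8171e-28
  (+)t^(-34) = 3.49026e-27
  (-)t^(-33) = 2.09415e-26
  (+)t^(-32) = 1.25649e-25
  (-)t^(-31) = 7.53896e-25
  (+)t^(-30) = 4.52337e-24
  (-)t^(-29) = 2.71402e-23
  (+)t^(-28) = 1.62841e-22
  (-)t^(-27) = 9.77049e-22
  (+)t^(-26) = 5.86229e-21
  (-)t^(-25) = 3.51738e-20
  (+)t^(-24) = 2.11043e-19
  (-)t^(-23) = 1.26626e-18
  (+)t^(-22) = 7.59753e-18
  (-)t^(-21) = 4.55852e-17
  (+)t^(-20) = 2.73511e-16
  (-)t^(-19) = 1.64107e-15
  (+)t^(-18) = 9.8464e-15
  (-)t^(-17) = 5.90784e-14
  (+)t^(-16) = 3.5447e-13
  (+)t^(-14) = 1.27609e-11
Sum = (3.46335e-34) + (2.07801e-33) + (1.24681e-32) + (7.48083e-32) + (4.4885e-31) + (2.6931e-30) + (1.61586e-29) + (9.69516e-29) + (5.8171e-28) + (3.49026e-27) + (2.09415e-26) + (1.25649e-25) + (7.53896e-25) + (4.52337e-24) + (2.71402e-23) + (1.62841e-22) + (9.77049e-22) + (5.86229e-21) + (3.51738e-20) + (2.11043e-19) + (1.26626e-18) + (7.59753e-18) + (4.55852e-17) + (2.73511e-16) + (1.64107e-15) + (9.8464e-15) + (5.90784e-14) + (3.5447e-13) + (1.27609e-11)
= 1.318629944e-11
Rounded to 6 significant figures: 1.31863e-11

1.31863e-11


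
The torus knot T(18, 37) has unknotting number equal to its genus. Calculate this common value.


For a torus knot T(p,q), both the unknotting number and genus equal (p-1)(q-1)/2.
= (18-1)(37-1)/2
= 17*36/2
= 612/2 = 306

306


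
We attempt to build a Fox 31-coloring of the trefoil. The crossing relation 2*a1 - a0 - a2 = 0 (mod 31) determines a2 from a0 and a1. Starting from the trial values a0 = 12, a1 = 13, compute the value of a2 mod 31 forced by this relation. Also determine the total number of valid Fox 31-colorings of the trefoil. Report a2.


Step 1: Apply the given crossing relation 2*a1 - a0 - a2 = 0 (mod 31).
  a2 = 2*a1 - a0 mod 31
  a2 = 2*13 - 12 mod 31
  a2 = 26 - 12 mod 31
  a2 = 14 mod 31 = 14
Step 2: The trefoil has determinant 3.
  Number of Fox p-colorings (p prime) is p^2 if p = 3, else p.
  Since 31 does not divide 3, only trivial (constant) colorings exist.
  (So the trial a0 = 12, a1 = 13 with a0 != a1 does NOT extend to a valid coloring of the whole trefoil: the other two crossing relations require 3*(a1 - a0) = 0 (mod 31), which fails.)
  Total colorings = 31
Step 3: a2 = 14, total Fox 31-colorings = 31

14


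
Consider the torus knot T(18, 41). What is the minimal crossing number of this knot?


For a torus knot T(p, q) with gcd(p,q)=1,
the crossing number is min(p*(q-1), q*(p-1)).
p*(q-1) = 18*40 = 720
q*(p-1) = 41*17 = 697
min(720, 697) = 697

697


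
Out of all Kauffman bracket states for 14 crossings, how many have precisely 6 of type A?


We choose which 6 of 14 crossings get A-smoothings.
C(14, 6) = 14! / (6! * 8!)
= 3003

3003


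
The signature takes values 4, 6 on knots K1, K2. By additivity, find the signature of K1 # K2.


The signature is additive under connected sum.
signature(K1 # K2) = (4) + (6)
= 10

10


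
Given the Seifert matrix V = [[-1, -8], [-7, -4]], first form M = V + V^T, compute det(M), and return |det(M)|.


Step 1: Form V + V^T where V = [[-1, -8], [-7, -4]]
  V^T = [[-1, -7], [-8, -4]]
  V + V^T = [[-2, -15], [-15, -8]]
Step 2: det(V + V^T) = (-2)*(-8) - (-15)*(-15)
  = 16 - 225 = -209
Step 3: Knot determinant = |det(V + V^T)| = |-209| = 209

209


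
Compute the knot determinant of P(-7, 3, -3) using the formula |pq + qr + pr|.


Step 1: Compute pq + qr + pr.
pq = (-7)*3 = -21
qr = 3*(-3) = -9
pr = (-7)*(-3) = 21
pq + qr + pr = -21 + (-9) + 21 = -9
Step 2: Take absolute value.
det(P(-7,3,-3)) = |-9| = 9

9


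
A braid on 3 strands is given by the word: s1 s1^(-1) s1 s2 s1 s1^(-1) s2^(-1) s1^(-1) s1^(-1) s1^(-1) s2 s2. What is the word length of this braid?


The word length counts the number of generators (including inverses).
Listing each generator: s1, s1^(-1), s1, s2, s1, s1^(-1), s2^(-1), s1^(-1), s1^(-1), s1^(-1), s2, s2
There are 12 generators in this braid word.

12


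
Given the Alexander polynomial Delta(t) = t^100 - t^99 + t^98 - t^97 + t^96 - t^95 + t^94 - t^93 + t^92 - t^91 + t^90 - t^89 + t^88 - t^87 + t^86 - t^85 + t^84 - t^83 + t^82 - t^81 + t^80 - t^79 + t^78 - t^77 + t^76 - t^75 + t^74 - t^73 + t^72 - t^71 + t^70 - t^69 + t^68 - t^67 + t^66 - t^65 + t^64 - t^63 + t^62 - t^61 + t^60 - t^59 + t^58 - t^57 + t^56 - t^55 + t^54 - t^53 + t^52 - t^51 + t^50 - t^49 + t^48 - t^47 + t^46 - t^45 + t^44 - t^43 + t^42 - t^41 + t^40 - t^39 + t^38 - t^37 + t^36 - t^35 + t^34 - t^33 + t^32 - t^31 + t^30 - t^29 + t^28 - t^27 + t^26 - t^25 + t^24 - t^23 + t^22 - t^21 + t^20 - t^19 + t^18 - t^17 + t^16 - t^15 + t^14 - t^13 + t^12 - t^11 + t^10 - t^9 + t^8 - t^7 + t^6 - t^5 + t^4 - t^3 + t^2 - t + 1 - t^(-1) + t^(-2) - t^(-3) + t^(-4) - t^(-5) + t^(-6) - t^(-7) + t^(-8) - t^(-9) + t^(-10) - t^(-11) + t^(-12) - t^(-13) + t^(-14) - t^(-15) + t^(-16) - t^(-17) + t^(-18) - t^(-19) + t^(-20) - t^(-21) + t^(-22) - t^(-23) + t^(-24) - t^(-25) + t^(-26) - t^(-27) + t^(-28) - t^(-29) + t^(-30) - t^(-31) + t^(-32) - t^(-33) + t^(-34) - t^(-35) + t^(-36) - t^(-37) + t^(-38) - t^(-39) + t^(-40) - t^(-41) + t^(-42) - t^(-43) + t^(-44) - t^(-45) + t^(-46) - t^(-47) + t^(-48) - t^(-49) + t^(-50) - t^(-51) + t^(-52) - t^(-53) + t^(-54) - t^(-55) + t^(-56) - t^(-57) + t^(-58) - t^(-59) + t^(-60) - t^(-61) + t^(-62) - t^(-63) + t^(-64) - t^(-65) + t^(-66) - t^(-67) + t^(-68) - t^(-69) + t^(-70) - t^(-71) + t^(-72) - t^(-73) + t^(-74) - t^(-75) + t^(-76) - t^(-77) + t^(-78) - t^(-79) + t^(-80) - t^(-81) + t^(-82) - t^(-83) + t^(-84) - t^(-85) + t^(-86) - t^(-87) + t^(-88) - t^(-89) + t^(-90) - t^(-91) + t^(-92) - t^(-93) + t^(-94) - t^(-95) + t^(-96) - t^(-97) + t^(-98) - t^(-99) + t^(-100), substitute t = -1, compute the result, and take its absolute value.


Step 1: The polynomial has 201 terms with alternating signs, exponents from 100 down to -100.
Step 2: Substitute t = -1. The i-th term has coefficient (-1)^i and exponent (m-i),
  so its value is (-1)^i * (-1)^(m-i) = (-1)^m = 1 for every i.
Step 3: All 201 terms equal 1, so Delta(-1) = 201 * (1) = 201
Step 4: |Delta(-1)| = 201

201


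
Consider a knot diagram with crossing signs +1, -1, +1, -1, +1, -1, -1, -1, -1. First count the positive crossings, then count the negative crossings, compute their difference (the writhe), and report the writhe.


Step 1: Count positive crossings (+1).
Positive crossings: 3
Step 2: Count negative crossings (-1).
Negative crossings: 6
Step 3: Writhe = (positive) - (negative)
w = 3 - 6 = -3
Step 4: |w| = 3, and w is negative

-3


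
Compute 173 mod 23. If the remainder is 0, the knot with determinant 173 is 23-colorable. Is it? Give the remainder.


Step 1: A knot is p-colorable if and only if p divides its determinant.
Step 2: Compute 173 mod 23.
173 = 7 * 23 + 12
Step 3: 173 mod 23 = 12
Step 4: The knot is 23-colorable: no

12


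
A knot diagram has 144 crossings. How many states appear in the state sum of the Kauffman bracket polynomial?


Each crossing contributes 2 choices (A-smoothing or B-smoothing).
Total states = 2^144 = 22300745198530623141535718272648361505980416

22300745198530623141535718272648361505980416


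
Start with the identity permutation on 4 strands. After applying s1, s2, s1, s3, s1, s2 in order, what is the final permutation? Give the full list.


Starting with identity [1, 2, 3, 4].
Apply generators in sequence:
  After s1: [2, 1, 3, 4]
  After s2: [2, 3, 1, 4]
  After s1: [3, 2, 1, 4]
  After s3: [3, 2, 4, 1]
  After s1: [2, 3, 4, 1]
  After s2: [2, 4, 3, 1]
Final permutation: [2, 4, 3, 1]

[2, 4, 3, 1]


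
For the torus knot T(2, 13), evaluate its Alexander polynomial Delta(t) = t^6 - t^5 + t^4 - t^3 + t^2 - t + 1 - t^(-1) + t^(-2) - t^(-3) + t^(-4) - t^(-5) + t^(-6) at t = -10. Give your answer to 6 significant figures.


Substituting t = -10 into Delta(t) = t^6 - t^5 + t^4 - t^3 + t^2 - t + 1 - t^(-1) + t^(-2) - t^(-3) + t^(-4) - t^(-5) + t^(-6):
Term values: (1000000) + (100000) + (10000) + (1000) + (100) + (10) + (1) + (0.1) + (0.01) + (0.001) + (0.0001) + (1e-05) + (1e-06)
Sum = 1111111.111
Rounded to 6 significant figures: 1.11111e+06

1.11111e+06


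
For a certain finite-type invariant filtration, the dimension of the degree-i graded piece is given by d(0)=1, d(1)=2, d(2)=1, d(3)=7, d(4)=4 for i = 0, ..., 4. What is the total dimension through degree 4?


Total dimension = d(0) + d(1) + ... + d(4)
= 1 + 2 + 1 + 7 + 4
= 15

15


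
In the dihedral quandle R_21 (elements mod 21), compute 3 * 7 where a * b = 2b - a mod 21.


3 * 7 = 2*7 - 3 mod 21
= 14 - 3 mod 21
= 11 mod 21 = 11

11


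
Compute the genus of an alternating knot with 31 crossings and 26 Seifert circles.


For alternating knots, g = (c - s + 1)/2.
= (31 - 26 + 1)/2
= 6/2 = 3

3


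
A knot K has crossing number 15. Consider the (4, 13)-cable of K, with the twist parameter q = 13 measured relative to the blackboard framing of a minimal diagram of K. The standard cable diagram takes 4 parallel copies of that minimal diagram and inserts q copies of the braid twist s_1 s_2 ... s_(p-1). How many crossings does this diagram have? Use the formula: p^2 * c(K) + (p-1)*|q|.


Step 1: Each of the c(K) crossings of the companion diagram becomes p*p = p^2 crossings among the p parallel strands, and each of the |q| twists s_1 s_2 ... s_(p-1) adds (p-1) crossings.
  Crossings = p^2 * c(K) + (p-1)*|q|
Step 2: = 4^2 * 15 + (4-1)*13
Step 3: = 16*15 + 3*13
Step 4: = 240 + 39 = 279

279


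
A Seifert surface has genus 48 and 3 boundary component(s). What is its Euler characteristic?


chi = 2 - 2g - b
= 2 - 2*48 - 3
= 2 - 96 - 3 = -97

-97


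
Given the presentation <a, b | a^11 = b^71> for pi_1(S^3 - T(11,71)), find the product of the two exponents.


The relation is a^11 = b^71.
Product of exponents = 11 * 71
= 781

781


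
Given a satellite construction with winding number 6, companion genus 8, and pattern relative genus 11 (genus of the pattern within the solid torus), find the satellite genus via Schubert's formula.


Schubert: g(satellite) = g_rel(pattern) + |winding| * g(companion),
where g_rel(pattern) is the genus of the pattern relative to the solid torus.
= 11 + 6 * 8
= 11 + 48 = 59

59


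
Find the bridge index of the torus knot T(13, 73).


The bridge number of T(p,q) is min(p,q).
min(13, 73) = 13

13


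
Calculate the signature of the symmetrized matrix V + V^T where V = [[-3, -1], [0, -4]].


Step 1: V + V^T = [[-6, -1], [-1, -8]]
Step 2: trace = -14, det = 47
Step 3: Discriminant = (-14)^2 - 4*47 = 8
Step 4: Eigenvalues: -5.58579, -8.41421
Step 5: Signature = (# positive eigenvalues) - (# negative eigenvalues) = -2

-2


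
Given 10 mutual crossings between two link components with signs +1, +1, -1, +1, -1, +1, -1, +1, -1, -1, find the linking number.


Step 1: Count positive crossings: 5
Step 2: Count negative crossings: 5
Step 3: Sum of signs = 5 - 5 = 0
Step 4: Linking number = sum/2 = 0/2 = 0

0


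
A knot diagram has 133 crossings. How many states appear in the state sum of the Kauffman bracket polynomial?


Each crossing contributes 2 choices (A-smoothing or B-smoothing).
Total states = 2^133 = 10889035741470030830827987437816582766592

10889035741470030830827987437816582766592


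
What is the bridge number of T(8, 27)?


The bridge number of T(p,q) is min(p,q).
min(8, 27) = 8

8


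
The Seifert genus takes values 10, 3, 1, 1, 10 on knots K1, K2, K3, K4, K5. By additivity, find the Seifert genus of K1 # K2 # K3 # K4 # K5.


The Seifert genus is additive under connected sum.
Seifert genus(K1 # K2 # K3 # K4 # K5) = (10) + (3) + (1) + (1) + (10)
= 25

25


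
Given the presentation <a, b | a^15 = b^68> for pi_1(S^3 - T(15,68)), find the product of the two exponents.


The relation is a^15 = b^68.
Product of exponents = 15 * 68
= 1020

1020


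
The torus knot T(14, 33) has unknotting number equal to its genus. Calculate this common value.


For a torus knot T(p,q), both the unknotting number and genus equal (p-1)(q-1)/2.
= (14-1)(33-1)/2
= 13*32/2
= 416/2 = 208

208


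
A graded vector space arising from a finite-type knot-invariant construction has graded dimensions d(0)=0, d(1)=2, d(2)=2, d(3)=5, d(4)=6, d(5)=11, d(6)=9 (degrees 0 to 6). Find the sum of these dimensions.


Total dimension = d(0) + d(1) + ... + d(6)
= 0 + 2 + 2 + 5 + 6 + 11 + 9
= 35

35


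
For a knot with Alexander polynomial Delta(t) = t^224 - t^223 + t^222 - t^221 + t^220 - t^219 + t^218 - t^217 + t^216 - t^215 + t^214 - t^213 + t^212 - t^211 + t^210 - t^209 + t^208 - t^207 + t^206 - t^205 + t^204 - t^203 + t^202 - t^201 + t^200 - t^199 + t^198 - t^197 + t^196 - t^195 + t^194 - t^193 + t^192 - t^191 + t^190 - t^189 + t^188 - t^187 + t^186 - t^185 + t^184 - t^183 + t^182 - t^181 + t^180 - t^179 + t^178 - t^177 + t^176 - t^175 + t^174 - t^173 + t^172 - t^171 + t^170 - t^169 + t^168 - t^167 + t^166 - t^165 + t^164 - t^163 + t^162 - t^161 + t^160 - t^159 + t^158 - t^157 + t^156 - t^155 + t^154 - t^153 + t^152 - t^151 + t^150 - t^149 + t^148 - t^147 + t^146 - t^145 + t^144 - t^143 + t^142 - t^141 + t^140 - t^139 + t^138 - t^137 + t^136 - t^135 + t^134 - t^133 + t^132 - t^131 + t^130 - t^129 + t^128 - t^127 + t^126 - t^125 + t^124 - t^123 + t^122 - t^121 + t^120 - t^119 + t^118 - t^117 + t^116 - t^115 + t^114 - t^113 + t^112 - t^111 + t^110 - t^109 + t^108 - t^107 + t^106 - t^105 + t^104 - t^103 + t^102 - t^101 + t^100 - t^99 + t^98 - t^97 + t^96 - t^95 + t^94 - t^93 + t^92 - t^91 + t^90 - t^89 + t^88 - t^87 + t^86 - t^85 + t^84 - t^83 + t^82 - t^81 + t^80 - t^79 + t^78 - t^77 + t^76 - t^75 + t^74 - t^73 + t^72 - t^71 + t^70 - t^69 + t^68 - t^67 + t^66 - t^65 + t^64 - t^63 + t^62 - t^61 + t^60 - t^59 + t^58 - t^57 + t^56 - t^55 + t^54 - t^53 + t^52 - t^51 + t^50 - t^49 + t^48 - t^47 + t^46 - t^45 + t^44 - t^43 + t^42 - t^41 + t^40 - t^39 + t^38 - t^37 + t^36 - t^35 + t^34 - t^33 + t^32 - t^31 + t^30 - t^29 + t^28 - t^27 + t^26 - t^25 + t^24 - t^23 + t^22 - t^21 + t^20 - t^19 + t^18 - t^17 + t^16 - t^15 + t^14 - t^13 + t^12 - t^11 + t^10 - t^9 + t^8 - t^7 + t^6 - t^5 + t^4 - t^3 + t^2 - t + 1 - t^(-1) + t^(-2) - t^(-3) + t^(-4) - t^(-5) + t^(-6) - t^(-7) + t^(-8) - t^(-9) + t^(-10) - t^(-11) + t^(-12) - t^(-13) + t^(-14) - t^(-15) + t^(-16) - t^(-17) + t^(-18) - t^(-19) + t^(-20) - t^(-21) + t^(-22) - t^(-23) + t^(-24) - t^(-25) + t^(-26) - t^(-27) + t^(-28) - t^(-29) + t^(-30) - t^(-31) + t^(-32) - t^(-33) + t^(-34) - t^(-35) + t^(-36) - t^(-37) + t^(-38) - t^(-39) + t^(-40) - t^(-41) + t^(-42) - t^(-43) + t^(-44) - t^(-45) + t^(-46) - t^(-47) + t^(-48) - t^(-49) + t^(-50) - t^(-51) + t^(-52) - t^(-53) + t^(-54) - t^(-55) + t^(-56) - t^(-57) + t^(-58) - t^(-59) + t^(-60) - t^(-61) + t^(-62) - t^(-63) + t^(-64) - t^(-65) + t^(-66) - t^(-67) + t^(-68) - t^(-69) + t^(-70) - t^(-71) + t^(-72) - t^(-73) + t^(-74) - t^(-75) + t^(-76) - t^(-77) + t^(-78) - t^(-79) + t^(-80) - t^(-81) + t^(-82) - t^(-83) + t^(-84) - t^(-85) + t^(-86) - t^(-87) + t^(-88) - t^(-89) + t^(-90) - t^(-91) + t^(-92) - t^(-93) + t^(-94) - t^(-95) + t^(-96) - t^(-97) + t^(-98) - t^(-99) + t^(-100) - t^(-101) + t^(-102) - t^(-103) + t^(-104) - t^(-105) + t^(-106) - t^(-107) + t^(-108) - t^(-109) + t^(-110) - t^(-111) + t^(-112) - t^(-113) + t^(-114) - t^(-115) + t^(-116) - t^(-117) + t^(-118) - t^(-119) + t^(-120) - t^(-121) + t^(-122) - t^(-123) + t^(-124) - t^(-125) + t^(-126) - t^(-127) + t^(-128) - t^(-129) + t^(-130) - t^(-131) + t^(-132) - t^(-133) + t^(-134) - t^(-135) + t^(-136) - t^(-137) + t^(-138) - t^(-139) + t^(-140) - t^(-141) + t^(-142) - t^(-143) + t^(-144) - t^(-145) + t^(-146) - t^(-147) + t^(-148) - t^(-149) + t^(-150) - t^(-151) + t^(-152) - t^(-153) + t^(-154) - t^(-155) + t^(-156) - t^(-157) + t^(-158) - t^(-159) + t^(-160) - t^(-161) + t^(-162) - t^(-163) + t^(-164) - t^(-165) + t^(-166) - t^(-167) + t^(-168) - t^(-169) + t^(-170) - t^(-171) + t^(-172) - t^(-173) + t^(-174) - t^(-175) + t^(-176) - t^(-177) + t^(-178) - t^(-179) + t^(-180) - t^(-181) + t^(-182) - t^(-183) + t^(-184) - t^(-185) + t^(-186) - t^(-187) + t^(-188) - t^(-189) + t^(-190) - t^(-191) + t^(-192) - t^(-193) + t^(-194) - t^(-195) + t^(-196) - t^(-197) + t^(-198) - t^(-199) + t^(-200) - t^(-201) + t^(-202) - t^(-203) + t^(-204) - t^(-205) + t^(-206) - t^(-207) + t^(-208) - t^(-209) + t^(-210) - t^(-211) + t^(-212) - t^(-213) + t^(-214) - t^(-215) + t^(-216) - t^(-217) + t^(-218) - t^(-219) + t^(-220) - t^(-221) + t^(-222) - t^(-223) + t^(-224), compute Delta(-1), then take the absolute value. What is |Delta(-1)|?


Step 1: The polynomial has 449 terms with alternating signs, exponents from 224 down to -224.
Step 2: Substitute t = -1. The i-th term has coefficient (-1)^i and exponent (m-i),
  so its value is (-1)^i * (-1)^(m-i) = (-1)^m = 1 for every i.
Step 3: All 449 terms equal 1, so Delta(-1) = 449 * (1) = 449
Step 4: |Delta(-1)| = 449

449


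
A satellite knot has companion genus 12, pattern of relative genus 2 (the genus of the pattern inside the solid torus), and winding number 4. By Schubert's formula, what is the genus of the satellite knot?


Schubert: g(satellite) = g_rel(pattern) + |winding| * g(companion),
where g_rel(pattern) is the genus of the pattern relative to the solid torus.
= 2 + 4 * 12
= 2 + 48 = 50

50


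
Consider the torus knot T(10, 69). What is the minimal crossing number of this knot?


For a torus knot T(p, q) with gcd(p,q)=1,
the crossing number is min(p*(q-1), q*(p-1)).
p*(q-1) = 10*68 = 680
q*(p-1) = 69*9 = 621
min(680, 621) = 621

621


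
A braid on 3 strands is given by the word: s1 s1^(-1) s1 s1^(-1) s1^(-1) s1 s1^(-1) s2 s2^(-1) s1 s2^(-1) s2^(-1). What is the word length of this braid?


The word length counts the number of generators (including inverses).
Listing each generator: s1, s1^(-1), s1, s1^(-1), s1^(-1), s1, s1^(-1), s2, s2^(-1), s1, s2^(-1), s2^(-1)
There are 12 generators in this braid word.

12


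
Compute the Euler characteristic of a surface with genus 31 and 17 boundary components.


chi = 2 - 2g - b
= 2 - 2*31 - 17
= 2 - 62 - 17 = -77

-77


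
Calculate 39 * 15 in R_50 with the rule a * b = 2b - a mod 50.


39 * 15 = 2*15 - 39 mod 50
= 30 - 39 mod 50
= -9 mod 50 = 41

41


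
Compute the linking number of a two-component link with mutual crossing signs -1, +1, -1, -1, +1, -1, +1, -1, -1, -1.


Step 1: Count positive crossings: 3
Step 2: Count negative crossings: 7
Step 3: Sum of signs = 3 - 7 = -4
Step 4: Linking number = sum/2 = -4/2 = -2

-2


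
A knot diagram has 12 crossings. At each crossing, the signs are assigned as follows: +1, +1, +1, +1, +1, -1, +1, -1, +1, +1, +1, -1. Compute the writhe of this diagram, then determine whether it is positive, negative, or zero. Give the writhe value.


Step 1: Count positive crossings (+1).
Positive crossings: 9
Step 2: Count negative crossings (-1).
Negative crossings: 3
Step 3: Writhe = (positive) - (negative)
w = 9 - 3 = 6
Step 4: |w| = 6, and w is positive

6


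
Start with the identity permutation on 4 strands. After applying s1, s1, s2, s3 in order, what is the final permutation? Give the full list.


Starting with identity [1, 2, 3, 4].
Apply generators in sequence:
  After s1: [2, 1, 3, 4]
  After s1: [1, 2, 3, 4]
  After s2: [1, 3, 2, 4]
  After s3: [1, 3, 4, 2]
Final permutation: [1, 3, 4, 2]

[1, 3, 4, 2]


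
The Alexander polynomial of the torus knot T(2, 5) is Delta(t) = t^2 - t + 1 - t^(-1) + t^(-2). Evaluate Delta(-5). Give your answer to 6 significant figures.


Substituting t = -5 into Delta(t) = t^2 - t + 1 - t^(-1) + t^(-2):
Term values: (25) + (5) + (1) + (0.2) + (0.04)
Sum = 31.24
Rounded to 6 significant figures: 31.24

31.24


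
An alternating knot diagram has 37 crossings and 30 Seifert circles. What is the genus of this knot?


For alternating knots, g = (c - s + 1)/2.
= (37 - 30 + 1)/2
= 8/2 = 4

4


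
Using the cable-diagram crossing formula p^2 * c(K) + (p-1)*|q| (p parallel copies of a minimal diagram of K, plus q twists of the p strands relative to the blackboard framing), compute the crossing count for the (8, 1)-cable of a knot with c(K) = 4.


Step 1: Each of the c(K) crossings of the companion diagram becomes p*p = p^2 crossings among the p parallel strands, and each of the |q| twists s_1 s_2 ... s_(p-1) adds (p-1) crossings.
  Crossings = p^2 * c(K) + (p-1)*|q|
Step 2: = 8^2 * 4 + (8-1)*1
Step 3: = 64*4 + 7*1
Step 4: = 256 + 7 = 263

263


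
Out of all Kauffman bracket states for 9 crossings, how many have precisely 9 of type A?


We choose which 9 of 9 crossings get A-smoothings.
C(9, 9) = 9! / (9! * 0!)
= 1

1


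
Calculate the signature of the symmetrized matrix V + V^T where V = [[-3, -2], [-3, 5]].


Step 1: V + V^T = [[-6, -5], [-5, 10]]
Step 2: trace = 4, det = -85
Step 3: Discriminant = 4^2 - 4*(-85) = 356
Step 4: Eigenvalues: 11.434, -7.43398
Step 5: Signature = (# positive eigenvalues) - (# negative eigenvalues) = 0

0


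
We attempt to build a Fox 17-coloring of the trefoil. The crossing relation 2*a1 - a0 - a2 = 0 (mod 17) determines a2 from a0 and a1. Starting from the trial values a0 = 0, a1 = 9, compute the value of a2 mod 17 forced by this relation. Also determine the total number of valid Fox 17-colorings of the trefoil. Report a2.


Step 1: Apply the given crossing relation 2*a1 - a0 - a2 = 0 (mod 17).
  a2 = 2*a1 - a0 mod 17
  a2 = 2*9 - 0 mod 17
  a2 = 18 - 0 mod 17
  a2 = 18 mod 17 = 1
Step 2: The trefoil has determinant 3.
  Number of Fox p-colorings (p prime) is p^2 if p = 3, else p.
  Since 17 does not divide 3, only trivial (constant) colorings exist.
  (So the trial a0 = 0, a1 = 9 with a0 != a1 does NOT extend to a valid coloring of the whole trefoil: the other two crossing relations require 3*(a1 - a0) = 0 (mod 17), which fails.)
  Total colorings = 17
Step 3: a2 = 1, total Fox 17-colorings = 17

1


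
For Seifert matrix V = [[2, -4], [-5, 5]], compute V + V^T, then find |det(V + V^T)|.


Step 1: Form V + V^T where V = [[2, -4], [-5, 5]]
  V^T = [[2, -5], [-4, 5]]
  V + V^T = [[4, -9], [-9, 10]]
Step 2: det(V + V^T) = 4*10 - (-9)*(-9)
  = 40 - 81 = -41
Step 3: Knot determinant = |det(V + V^T)| = |-41| = 41

41


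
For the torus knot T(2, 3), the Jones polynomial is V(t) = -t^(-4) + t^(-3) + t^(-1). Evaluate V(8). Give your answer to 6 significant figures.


Substituting t = 8 into V(t) = -t^(-4) + t^(-3) + t^(-1):
  (-)t^(-4) = -0.000244141
  (+)t^(-3) = 0.00195312
  (+)t^(-1) = 0.125
Sum = (-0.000244141) + (0.00195312) + (0.125)
= 0.1267089844
Rounded to 6 significant figures: 0.126709

0.126709


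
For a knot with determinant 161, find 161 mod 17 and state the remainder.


Step 1: A knot is p-colorable if and only if p divides its determinant.
Step 2: Compute 161 mod 17.
161 = 9 * 17 + 8
Step 3: 161 mod 17 = 8
Step 4: The knot is 17-colorable: no

8


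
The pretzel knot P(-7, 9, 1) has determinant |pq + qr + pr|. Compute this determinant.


Step 1: Compute pq + qr + pr.
pq = (-7)*9 = -63
qr = 9*1 = 9
pr = (-7)*1 = -7
pq + qr + pr = -63 + 9 + (-7) = -61
Step 2: Take absolute value.
det(P(-7,9,1)) = |-61| = 61

61


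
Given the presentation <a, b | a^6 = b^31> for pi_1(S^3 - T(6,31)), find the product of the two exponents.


The relation is a^6 = b^31.
Product of exponents = 6 * 31
= 186

186


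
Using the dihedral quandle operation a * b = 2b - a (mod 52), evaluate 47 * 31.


47 * 31 = 2*31 - 47 mod 52
= 62 - 47 mod 52
= 15 mod 52 = 15

15


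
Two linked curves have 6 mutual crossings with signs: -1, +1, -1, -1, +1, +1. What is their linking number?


Step 1: Count positive crossings: 3
Step 2: Count negative crossings: 3
Step 3: Sum of signs = 3 - 3 = 0
Step 4: Linking number = sum/2 = 0/2 = 0

0


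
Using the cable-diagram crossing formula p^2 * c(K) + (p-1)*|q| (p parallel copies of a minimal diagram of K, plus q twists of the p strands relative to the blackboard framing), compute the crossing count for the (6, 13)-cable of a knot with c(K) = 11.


Step 1: Each of the c(K) crossings of the companion diagram becomes p*p = p^2 crossings among the p parallel strands, and each of the |q| twists s_1 s_2 ... s_(p-1) adds (p-1) crossings.
  Crossings = p^2 * c(K) + (p-1)*|q|
Step 2: = 6^2 * 11 + (6-1)*13
Step 3: = 36*11 + 5*13
Step 4: = 396 + 65 = 461

461
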